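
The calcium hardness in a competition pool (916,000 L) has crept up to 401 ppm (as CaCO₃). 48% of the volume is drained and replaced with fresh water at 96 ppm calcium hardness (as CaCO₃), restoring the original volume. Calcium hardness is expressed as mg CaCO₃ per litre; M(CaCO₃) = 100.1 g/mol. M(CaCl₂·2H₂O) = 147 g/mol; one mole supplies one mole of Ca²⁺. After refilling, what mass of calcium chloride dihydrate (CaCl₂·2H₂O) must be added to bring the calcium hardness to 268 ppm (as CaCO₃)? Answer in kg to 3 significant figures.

18.0 kg

After draining 48% and refilling: 401 × 0.52 + 96 × 0.48 = 254.6 ppm.
Deficit to target: 268 − 254.6 = 13.4 mg/L.
As CaCO₃: 13.4 mg/L × 916,000 L = 12,270 g; ÷ 100.1 = 122.6 mol Ca²⁺.
Mass: 122.6 × 147 = 18,030 g.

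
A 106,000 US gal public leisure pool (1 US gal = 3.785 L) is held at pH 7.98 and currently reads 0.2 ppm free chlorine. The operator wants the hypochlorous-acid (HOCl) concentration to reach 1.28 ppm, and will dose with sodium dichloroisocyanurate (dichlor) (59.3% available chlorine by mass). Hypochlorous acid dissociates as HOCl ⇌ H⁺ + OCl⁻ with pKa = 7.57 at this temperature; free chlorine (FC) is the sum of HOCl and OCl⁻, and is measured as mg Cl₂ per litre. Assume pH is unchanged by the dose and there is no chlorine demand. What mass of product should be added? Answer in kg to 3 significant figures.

2.96 kg

Volume: 106,000 US gal × 3.785 L/gal = 401,210 L.
[OCl⁻]/[HOCl] = 10^(pH − pKa) = 10^(7.98 − 7.57) = 2.57; fraction as HOCl = 1/(1 + 2.57) = 0.2801.
Free chlorine required for 1.28 ppm HOCl: 1.28 / 0.2801 = 4.57 ppm.
FC to add: 4.57 − 0.2 = 4.37 mg/L as Cl₂.
Cl₂ equivalent: 4.37 mg/L × 401,210 L = 1753 g.
Product at 59.3% available Cl: 1753 / 0.593 = 2957 g.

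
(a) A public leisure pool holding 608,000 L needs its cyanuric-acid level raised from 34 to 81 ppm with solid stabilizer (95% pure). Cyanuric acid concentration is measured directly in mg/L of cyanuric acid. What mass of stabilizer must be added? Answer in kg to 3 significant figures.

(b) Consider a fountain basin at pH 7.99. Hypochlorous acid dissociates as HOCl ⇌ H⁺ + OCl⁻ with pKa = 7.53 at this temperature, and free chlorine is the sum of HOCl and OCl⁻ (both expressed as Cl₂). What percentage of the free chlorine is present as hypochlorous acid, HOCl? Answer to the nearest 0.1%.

(a) CYA to add: (81 − 34) = 47 mg/L × 608,000 L = 28,580 g cyanuric acid.
(a) At 95% purity: 28,580 / 0.95 = 30,080 g product.

(b) [OCl⁻]/[HOCl] = 10^(pH − pKa) = 10^(7.99 − 7.53) = 10^0.46 = 2.884.
(b) Fraction as HOCl = 1 / (1 + 2.884) = 0.2575.

(a) 30.1 kg; (b) 25.7%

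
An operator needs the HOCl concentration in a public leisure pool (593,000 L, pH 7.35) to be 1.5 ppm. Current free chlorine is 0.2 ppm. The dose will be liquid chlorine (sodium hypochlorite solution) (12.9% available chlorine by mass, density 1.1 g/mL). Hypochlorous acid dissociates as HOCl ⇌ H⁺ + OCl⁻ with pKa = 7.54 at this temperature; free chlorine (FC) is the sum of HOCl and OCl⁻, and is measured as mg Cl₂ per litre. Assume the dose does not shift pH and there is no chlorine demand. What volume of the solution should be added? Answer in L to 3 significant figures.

9.48 L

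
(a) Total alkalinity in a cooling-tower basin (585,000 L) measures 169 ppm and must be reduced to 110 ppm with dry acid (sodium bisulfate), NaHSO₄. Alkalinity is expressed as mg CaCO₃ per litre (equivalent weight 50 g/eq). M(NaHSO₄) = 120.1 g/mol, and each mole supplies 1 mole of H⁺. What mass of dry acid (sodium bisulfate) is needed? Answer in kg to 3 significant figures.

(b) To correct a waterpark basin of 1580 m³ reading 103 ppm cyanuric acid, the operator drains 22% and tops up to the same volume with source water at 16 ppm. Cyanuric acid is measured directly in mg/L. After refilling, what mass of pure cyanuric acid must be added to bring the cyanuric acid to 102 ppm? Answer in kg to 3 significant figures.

(a) 82.9 kg; (b) 28.7 kg

(a) Alkalinity to neutralize: (169 − 110) = 59 mg/L as CaCO₃ × 585,000 L = 34,520 g as CaCO₃.
(a) Equivalents of H⁺ required: 34,520 ÷ 50 g/eq = 690.3 eq = 690.3 mol NaHSO₄.
(a) Mass of NaHSO₄: 690.3 × 120.1 = 82,910 g.

(b) Volume: 1580 m³ = 1,580,000 L.
(b) After draining 22% and refilling: 103 × 0.78 + 16 × 0.22 = 83.86 ppm.
(b) Deficit to target: 102 − 83.86 = 18.14 mg/L.
(b) Mass: 18.14 mg/L × 1,580,000 L = 28,660 g cyanuric acid.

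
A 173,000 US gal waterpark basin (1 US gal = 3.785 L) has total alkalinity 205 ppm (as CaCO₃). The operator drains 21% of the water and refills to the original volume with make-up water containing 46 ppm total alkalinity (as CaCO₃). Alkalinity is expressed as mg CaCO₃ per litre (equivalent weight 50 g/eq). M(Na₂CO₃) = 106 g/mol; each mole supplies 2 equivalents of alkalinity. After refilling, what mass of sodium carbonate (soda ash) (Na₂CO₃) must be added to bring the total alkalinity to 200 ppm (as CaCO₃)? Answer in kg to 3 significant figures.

Volume: 173,000 US gal × 3.785 L/gal = 654,805 L.
After draining 21% and refilling: 205 × 0.79 + 46 × 0.21 = 171.61 ppm.
Deficit to target: 200 − 171.61 = 28.39 mg/L.
As CaCO₃: 28.39 mg/L × 654,805 L = 18,590 g; ÷ 50 g/eq ÷ 2 = 185.9 mol Na₂CO₃.
Mass: 185.9 × 106 = 19,710 g.

19.7 kg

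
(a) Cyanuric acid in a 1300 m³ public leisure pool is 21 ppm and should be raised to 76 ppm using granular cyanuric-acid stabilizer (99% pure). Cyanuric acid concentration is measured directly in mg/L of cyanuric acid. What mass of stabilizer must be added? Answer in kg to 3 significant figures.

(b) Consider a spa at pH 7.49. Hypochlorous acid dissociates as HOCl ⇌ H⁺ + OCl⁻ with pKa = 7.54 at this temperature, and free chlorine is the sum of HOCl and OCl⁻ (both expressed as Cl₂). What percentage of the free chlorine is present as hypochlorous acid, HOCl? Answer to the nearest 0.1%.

(a) Volume: 1300 m³ = 1,300,000 L.
(a) CYA to add: (76 − 21) = 55 mg/L × 1,300,000 L = 71,500 g cyanuric acid.
(a) At 99% purity: 71,500 / 0.99 = 72,220 g product.

(b) [OCl⁻]/[HOCl] = 10^(pH − pKa) = 10^(7.49 − 7.54) = 10^-0.05 = 0.8913.
(b) Fraction as HOCl = 1 / (1 + 0.8913) = 0.5288.

(a) 72.2 kg; (b) 52.9%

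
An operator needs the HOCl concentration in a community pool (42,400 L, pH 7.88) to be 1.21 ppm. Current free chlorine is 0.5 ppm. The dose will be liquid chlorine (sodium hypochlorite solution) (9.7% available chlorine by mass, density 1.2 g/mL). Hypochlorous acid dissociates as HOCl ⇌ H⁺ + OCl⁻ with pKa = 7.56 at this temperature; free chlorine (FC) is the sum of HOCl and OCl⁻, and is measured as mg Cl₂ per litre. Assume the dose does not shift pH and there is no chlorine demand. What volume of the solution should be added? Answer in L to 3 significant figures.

[OCl⁻]/[HOCl] = 10^(pH − pKa) = 10^(7.88 − 7.56) = 2.089; fraction as HOCl = 1/(1 + 2.089) = 0.3237.
Free chlorine required for 1.21 ppm HOCl: 1.21 / 0.3237 = 3.738 ppm.
FC to add: 3.738 − 0.5 = 3.238 mg/L as Cl₂.
Cl₂ equivalent: 3.238 mg/L × 42,400 L = 137.3 g.
Product at 9.7% available Cl: 137.3 / 0.097 = 1415 g.
Volume: 1415 g ÷ 1.2 g/mL = 1179 mL.

1.18 L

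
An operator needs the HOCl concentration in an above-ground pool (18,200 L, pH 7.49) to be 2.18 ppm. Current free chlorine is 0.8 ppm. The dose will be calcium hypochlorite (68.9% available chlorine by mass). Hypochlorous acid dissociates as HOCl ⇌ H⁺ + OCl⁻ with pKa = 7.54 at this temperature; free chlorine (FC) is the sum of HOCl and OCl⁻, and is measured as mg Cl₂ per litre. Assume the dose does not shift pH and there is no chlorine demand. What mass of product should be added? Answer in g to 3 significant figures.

87.8 g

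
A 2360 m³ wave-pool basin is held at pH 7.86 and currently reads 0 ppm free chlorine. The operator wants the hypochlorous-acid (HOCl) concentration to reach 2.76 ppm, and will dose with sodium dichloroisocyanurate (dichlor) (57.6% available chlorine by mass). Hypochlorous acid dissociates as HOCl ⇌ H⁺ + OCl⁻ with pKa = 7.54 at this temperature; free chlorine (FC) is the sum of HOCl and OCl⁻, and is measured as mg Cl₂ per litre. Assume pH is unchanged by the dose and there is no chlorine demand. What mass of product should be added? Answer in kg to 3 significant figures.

34.9 kg

Volume: 2360 m³ = 2,360,000 L.
[OCl⁻]/[HOCl] = 10^(pH − pKa) = 10^(7.86 − 7.54) = 2.089; fraction as HOCl = 1/(1 + 2.089) = 0.3237.
Free chlorine required for 2.76 ppm HOCl: 2.76 / 0.3237 = 8.526 ppm.
FC to add: 8.526 − 0 = 8.526 mg/L as Cl₂.
Cl₂ equivalent: 8.526 mg/L × 2,360,000 L = 20,120 g.
Product at 57.6% available Cl: 20,120 / 0.576 = 34,930 g.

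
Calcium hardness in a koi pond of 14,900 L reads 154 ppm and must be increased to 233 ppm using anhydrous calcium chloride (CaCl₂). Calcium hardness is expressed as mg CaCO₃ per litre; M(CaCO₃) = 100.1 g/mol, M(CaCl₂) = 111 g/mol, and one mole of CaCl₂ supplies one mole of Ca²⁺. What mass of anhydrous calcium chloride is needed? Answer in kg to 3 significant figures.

Hardness to add: (233 − 154) = 79 mg/L as CaCO₃ × 14,900 L = 1177 g as CaCO₃.
Moles of Ca²⁺ (1 mol Ca²⁺ ≡ 1 mol CaCO₃): 1177 / 100.1 g/mol = 11.76 mol.
Mass of CaCl₂: 11.76 × 111 = 1305 g.

1.31 kg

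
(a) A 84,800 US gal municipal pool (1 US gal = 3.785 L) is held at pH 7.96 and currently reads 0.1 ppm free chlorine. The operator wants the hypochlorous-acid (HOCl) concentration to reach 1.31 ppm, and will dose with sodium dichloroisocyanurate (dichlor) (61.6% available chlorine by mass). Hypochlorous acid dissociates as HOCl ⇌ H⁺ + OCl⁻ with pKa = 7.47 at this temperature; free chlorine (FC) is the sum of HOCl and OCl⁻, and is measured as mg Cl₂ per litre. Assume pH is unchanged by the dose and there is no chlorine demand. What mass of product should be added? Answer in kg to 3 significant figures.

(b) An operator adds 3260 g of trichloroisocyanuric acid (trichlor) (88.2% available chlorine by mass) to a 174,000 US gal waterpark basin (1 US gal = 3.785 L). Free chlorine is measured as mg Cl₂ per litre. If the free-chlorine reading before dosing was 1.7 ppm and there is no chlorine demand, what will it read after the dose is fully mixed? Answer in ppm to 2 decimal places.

(a) Volume: 84,800 US gal × 3.785 L/gal = 320,968 L.
(a) [OCl⁻]/[HOCl] = 10^(pH − pKa) = 10^(7.96 − 7.47) = 3.09; fraction as HOCl = 1/(1 + 3.09) = 0.2445.
(a) Free chlorine required for 1.31 ppm HOCl: 1.31 / 0.2445 = 5.358 ppm.
(a) FC to add: 5.358 − 0.1 = 5.258 mg/L as Cl₂.
(a) Cl₂ equivalent: 5.258 mg/L × 320,968 L = 1688 g.
(a) Product at 61.6% available Cl: 1688 / 0.616 = 2740 g.

(b) Volume: 174,000 US gal × 3.785 L/gal = 658,590 L.
(b) Available chlorine delivered: 3260 g × 0.882 = 2875 g as Cl₂.
(b) Concentration rise: 2875 g / 658,590 L = 4.366 mg/L = 4.37 ppm.
(b) Final FC: 1.7 + 4.37 = 6.07 ppm.

(a) 2.74 kg; (b) 6.07 ppm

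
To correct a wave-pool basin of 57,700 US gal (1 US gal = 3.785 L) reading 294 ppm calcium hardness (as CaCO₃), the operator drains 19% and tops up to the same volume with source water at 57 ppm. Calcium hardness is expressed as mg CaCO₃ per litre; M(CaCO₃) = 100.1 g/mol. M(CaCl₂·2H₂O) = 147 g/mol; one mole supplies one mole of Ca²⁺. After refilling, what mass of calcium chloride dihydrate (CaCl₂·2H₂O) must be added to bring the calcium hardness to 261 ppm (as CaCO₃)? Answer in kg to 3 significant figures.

Volume: 57,700 US gal × 3.785 L/gal = 218,394 L.
After draining 19% and refilling: 294 × 0.81 + 57 × 0.19 = 248.97 ppm.
Deficit to target: 261 − 248.97 = 12.03 mg/L.
As CaCO₃: 12.03 mg/L × 218,394 L = 2627 g; ÷ 100.1 = 26.25 mol Ca²⁺.
Mass: 26.25 × 147 = 3858 g.

3.86 kg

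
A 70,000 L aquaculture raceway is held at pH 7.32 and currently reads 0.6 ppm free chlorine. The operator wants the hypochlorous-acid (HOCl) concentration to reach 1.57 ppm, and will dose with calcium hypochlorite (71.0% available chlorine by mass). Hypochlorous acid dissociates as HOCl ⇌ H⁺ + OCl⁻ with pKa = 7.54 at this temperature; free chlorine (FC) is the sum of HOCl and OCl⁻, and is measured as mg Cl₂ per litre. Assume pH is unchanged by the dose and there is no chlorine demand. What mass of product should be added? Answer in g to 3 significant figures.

189 g

[OCl⁻]/[HOCl] = 10^(pH − pKa) = 10^(7.32 − 7.54) = 0.6026; fraction as HOCl = 1/(1 + 0.6026) = 0.624.
Free chlorine required for 1.57 ppm HOCl: 1.57 / 0.624 = 2.516 ppm.
FC to add: 2.516 − 0.6 = 1.916 mg/L as Cl₂.
Cl₂ equivalent: 1.916 mg/L × 70,000 L = 134.1 g.
Product at 71.0% available Cl: 134.1 / 0.71 = 188.9 g.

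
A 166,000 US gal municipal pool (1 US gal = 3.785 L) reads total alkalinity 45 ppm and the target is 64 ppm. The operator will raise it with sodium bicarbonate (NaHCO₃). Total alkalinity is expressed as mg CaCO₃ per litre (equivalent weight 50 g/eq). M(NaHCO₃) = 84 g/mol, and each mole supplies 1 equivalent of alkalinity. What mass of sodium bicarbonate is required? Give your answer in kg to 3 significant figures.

20.1 kg

Volume: 166,000 US gal × 3.785 L/gal = 628,310 L.
Alkalinity to add: (64 − 45) = 19 mg/L as CaCO₃ × 628,310 L = 11,940 g as CaCO₃.
Equivalents: 11,940 g ÷ 50 g/eq = 238.8 eq.
NaHCO₃ supplies 1 eq per mole → 238.8 mol.
Mass: 238.8 mol × 84 g/mol = 20,060 g.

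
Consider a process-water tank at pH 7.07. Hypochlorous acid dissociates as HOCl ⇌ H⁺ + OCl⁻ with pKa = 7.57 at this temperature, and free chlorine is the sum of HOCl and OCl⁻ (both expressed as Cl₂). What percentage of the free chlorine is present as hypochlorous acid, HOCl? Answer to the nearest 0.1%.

[OCl⁻]/[HOCl] = 10^(pH − pKa) = 10^(7.07 − 7.57) = 10^-0.50 = 0.3162.
Fraction as HOCl = 1 / (1 + 0.3162) = 0.7597.

76.0%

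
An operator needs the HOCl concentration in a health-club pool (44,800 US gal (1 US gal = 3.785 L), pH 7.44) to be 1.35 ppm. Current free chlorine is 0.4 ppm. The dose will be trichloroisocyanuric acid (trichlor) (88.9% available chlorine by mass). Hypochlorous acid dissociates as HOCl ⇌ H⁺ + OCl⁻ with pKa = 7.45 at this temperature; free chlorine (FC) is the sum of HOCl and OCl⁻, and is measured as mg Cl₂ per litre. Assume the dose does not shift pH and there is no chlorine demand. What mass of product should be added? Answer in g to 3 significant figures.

Volume: 44,800 US gal × 3.785 L/gal = 169,568 L.
[OCl⁻]/[HOCl] = 10^(pH − pKa) = 10^(7.44 − 7.45) = 0.9772; fraction as HOCl = 1/(1 + 0.9772) = 0.5058.
Free chlorine required for 1.35 ppm HOCl: 1.35 / 0.5058 = 2.669 ppm.
FC to add: 2.669 − 0.4 = 2.269 mg/L as Cl₂.
Cl₂ equivalent: 2.269 mg/L × 169,568 L = 384.8 g.
Product at 88.9% available Cl: 384.8 / 0.889 = 432.8 g.

433 g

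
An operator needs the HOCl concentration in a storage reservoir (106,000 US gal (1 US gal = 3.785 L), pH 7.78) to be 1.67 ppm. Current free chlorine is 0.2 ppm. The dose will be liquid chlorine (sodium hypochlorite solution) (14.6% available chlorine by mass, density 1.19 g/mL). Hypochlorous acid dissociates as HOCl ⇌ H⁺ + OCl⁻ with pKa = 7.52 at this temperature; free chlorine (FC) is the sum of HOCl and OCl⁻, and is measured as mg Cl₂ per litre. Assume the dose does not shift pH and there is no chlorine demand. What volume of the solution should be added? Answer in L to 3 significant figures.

10.4 L

Volume: 106,000 US gal × 3.785 L/gal = 401,210 L.
[OCl⁻]/[HOCl] = 10^(pH − pKa) = 10^(7.78 − 7.52) = 1.82; fraction as HOCl = 1/(1 + 1.82) = 0.3546.
Free chlorine required for 1.67 ppm HOCl: 1.67 / 0.3546 = 4.709 ppm.
FC to add: 4.709 − 0.2 = 4.509 mg/L as Cl₂.
Cl₂ equivalent: 4.509 mg/L × 401,210 L = 1809 g.
Product at 14.6% available Cl: 1809 / 0.146 = 12,390 g.
Volume: 12,390 g ÷ 1.19 g/mL = 10,410 mL.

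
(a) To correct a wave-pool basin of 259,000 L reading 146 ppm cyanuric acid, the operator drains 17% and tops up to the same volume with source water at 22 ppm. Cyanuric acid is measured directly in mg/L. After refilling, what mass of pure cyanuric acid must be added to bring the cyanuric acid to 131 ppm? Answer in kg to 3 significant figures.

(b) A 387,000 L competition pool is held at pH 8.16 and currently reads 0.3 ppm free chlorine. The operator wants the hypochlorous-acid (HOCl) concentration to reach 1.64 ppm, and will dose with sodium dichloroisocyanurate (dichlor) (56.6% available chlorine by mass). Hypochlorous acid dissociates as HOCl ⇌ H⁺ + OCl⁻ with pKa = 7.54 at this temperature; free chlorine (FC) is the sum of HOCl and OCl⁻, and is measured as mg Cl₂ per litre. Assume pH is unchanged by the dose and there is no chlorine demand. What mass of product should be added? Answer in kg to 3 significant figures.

(a) After draining 17% and refilling: 146 × 0.83 + 22 × 0.17 = 124.92 ppm.
(a) Deficit to target: 131 − 124.92 = 6.08 mg/L.
(a) Mass: 6.08 mg/L × 259,000 L = 1575 g cyanuric acid.

(b) [OCl⁻]/[HOCl] = 10^(pH − pKa) = 10^(8.16 − 7.54) = 4.169; fraction as HOCl = 1/(1 + 4.169) = 0.1935.
(b) Free chlorine required for 1.64 ppm HOCl: 1.64 / 0.1935 = 8.477 ppm.
(b) FC to add: 8.477 − 0.3 = 8.177 mg/L as Cl₂.
(b) Cl₂ equivalent: 8.177 mg/L × 387,000 L = 3164 g.
(b) Product at 56.6% available Cl: 3164 / 0.566 = 5591 g.

(a) 1.57 kg; (b) 5.59 kg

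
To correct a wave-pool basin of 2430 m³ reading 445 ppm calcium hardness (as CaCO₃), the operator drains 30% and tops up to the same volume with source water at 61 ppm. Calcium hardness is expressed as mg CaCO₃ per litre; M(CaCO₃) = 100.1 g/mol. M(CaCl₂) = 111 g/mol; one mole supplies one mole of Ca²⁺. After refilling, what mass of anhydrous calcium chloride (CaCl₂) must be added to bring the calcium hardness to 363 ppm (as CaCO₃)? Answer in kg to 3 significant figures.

Volume: 2430 m³ = 2,430,000 L.
After draining 30% and refilling: 445 × 0.70 + 61 × 0.30 = 329.8 ppm.
Deficit to target: 363 − 329.8 = 33.2 mg/L.
As CaCO₃: 33.2 mg/L × 2,430,000 L = 80,680 g; ÷ 100.1 = 806 mol Ca²⁺.
Mass: 806 × 111 = 89,460 g.

89.5 kg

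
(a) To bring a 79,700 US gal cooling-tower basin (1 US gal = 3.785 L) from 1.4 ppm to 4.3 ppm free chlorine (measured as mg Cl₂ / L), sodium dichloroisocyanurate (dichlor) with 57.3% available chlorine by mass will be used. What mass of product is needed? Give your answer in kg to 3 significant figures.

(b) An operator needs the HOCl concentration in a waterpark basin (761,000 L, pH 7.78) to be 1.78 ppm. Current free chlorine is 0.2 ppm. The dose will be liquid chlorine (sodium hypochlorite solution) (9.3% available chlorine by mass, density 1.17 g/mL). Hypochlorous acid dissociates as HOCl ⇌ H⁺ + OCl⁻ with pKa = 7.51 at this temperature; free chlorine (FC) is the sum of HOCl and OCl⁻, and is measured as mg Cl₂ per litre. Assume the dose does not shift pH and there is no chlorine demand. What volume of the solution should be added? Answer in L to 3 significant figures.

(a) Volume: 79,700 US gal × 3.785 L/gal = 301,664 L.
(a) Chlorine deficit: 4.3 − 1.4 = 2.9 ppm = 2.9 mg/L as Cl₂.
(a) Cl₂ equivalent needed: 2.9 mg/L × 301,664 L = 874,800 mg = 874.8 g.
(a) Product at 57.3% available chlorine: 874.8 / 0.573 = 1527 g.

(b) [OCl⁻]/[HOCl] = 10^(pH − pKa) = 10^(7.78 − 7.51) = 1.862; fraction as HOCl = 1/(1 + 1.862) = 0.3494.
(b) Free chlorine required for 1.78 ppm HOCl: 1.78 / 0.3494 = 5.095 ppm.
(b) FC to add: 5.095 − 0.2 = 4.895 mg/L as Cl₂.
(b) Cl₂ equivalent: 4.895 mg/L × 761,000 L = 3725 g.
(b) Product at 9.3% available Cl: 3725 / 0.093 = 40,050 g.
(b) Volume: 40,050 g ÷ 1.17 g/mL = 34,230 mL.

(a) 1.53 kg; (b) 34.2 L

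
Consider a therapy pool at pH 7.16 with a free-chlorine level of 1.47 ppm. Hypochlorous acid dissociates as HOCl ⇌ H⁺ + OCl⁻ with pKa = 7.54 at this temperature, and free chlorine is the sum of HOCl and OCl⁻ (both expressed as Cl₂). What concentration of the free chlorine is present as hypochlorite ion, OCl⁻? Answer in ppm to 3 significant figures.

[OCl⁻]/[HOCl] = 10^(pH − pKa) = 10^(7.16 − 7.54) = 10^-0.38 = 0.4169.
Fraction as HOCl = 1 / (1 + 0.4169) = 0.7058.
OCl⁻ = (1 − 0.7058) × 1.47 ppm = 0.4325 ppm.

0.433 ppm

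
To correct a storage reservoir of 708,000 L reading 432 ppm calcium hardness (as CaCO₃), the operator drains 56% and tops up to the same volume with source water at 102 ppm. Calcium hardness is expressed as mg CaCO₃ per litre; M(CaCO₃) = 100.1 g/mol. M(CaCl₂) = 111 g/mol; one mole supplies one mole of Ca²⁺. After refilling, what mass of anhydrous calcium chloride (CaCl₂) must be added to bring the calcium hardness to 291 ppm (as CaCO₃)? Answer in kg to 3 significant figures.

After draining 56% and refilling: 432 × 0.44 + 102 × 0.56 = 247.2 ppm.
Deficit to target: 291 − 247.2 = 43.8 mg/L.
As CaCO₃: 43.8 mg/L × 708,000 L = 31,010 g; ÷ 100.1 = 309.8 mol Ca²⁺.
Mass: 309.8 × 111 = 34,390 g.

34.4 kg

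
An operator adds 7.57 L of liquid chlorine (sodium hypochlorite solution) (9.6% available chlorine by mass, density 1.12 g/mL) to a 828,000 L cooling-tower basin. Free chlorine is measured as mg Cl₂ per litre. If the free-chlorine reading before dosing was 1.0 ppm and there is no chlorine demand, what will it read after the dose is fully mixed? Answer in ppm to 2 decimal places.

1.98 ppm

Mass of solution: 7.57 L × 1000 mL/L × 1.12 g/mL = 8478 g.
Available chlorine delivered: 8478 g × 0.096 = 813.9 g as Cl₂.
Concentration rise: 813.9 g / 828,000 L = 0.983 mg/L = 0.98 ppm.
Final FC: 1.0 + 0.98 = 1.98 ppm.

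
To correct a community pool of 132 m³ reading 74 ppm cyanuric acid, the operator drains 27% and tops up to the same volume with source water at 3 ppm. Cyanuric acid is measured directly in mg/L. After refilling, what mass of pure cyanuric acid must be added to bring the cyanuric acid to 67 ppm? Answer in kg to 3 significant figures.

Volume: 132 m³ = 132,000 L.
After draining 27% and refilling: 74 × 0.73 + 3 × 0.27 = 54.83 ppm.
Deficit to target: 67 − 54.83 = 12.17 mg/L.
Mass: 12.17 mg/L × 132,000 L = 1606 g cyanuric acid.

1.61 kg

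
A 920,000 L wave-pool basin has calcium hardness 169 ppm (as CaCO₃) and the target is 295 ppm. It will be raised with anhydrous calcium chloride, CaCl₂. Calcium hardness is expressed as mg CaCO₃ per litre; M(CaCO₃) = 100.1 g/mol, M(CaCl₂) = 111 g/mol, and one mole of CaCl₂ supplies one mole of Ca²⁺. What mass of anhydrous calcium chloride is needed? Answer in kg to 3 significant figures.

Hardness to add: (295 − 169) = 126 mg/L as CaCO₃ × 920,000 L = 115,900 g as CaCO₃.
Moles of Ca²⁺ (1 mol Ca²⁺ ≡ 1 mol CaCO₃): 115,900 / 100.1 g/mol = 1158 mol.
Mass of CaCl₂: 1158 × 111 = 128,500 g.

129 kg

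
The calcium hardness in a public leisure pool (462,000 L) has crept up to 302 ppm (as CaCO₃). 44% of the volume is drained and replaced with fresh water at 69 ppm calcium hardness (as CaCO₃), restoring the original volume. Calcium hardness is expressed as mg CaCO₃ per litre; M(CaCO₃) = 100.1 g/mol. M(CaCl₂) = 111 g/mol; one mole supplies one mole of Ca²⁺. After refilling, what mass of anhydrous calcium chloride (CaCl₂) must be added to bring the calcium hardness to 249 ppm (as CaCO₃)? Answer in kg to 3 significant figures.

25.4 kg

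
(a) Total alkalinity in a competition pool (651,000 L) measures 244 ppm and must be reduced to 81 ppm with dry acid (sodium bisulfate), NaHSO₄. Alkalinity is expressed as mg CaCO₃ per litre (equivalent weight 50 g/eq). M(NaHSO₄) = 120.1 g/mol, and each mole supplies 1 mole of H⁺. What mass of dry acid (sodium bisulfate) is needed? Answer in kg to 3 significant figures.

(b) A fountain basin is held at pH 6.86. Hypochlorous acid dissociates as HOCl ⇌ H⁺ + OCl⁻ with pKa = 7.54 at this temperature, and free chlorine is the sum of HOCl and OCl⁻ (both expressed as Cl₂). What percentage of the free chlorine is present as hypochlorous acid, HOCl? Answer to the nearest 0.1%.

(a) 255 kg; (b) 82.7%

(a) Alkalinity to neutralize: (244 − 81) = 163 mg/L as CaCO₃ × 651,000 L = 106,100 g as CaCO₃.
(a) Equivalents of H⁺ required: 106,100 ÷ 50 g/eq = 2122 eq = 2122 mol NaHSO₄.
(a) Mass of NaHSO₄: 2122 × 120.1 = 254,900 g.

(b) [OCl⁻]/[HOCl] = 10^(pH − pKa) = 10^(6.86 − 7.54) = 10^-0.68 = 0.2089.
(b) Fraction as HOCl = 1 / (1 + 0.2089) = 0.8272.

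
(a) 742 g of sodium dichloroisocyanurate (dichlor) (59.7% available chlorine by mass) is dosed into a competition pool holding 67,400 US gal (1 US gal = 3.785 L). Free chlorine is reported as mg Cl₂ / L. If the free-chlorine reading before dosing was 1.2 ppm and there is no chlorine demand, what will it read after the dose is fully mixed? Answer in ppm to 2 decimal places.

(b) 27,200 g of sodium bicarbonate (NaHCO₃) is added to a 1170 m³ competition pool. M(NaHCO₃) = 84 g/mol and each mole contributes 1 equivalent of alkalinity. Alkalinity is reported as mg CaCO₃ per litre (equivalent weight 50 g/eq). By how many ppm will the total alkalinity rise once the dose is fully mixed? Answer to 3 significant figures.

(a) 2.94 ppm; (b) 13.8 ppm

(a) Volume: 67,400 US gal × 3.785 L/gal = 255,109 L.
(a) Available chlorine delivered: 742 g × 0.597 = 443 g as Cl₂.
(a) Concentration rise: 443 g / 255,109 L = 1.736 mg/L = 1.74 ppm.
(a) Final FC: 1.2 + 1.74 = 2.94 ppm.

(b) Volume: 1170 m³ = 1,170,000 L.
(b) Moles of NaHCO₃: 27,200 g ÷ 84 g/mol = 323.8 mol → 323.8 eq of alkalinity.
(b) As CaCO₃: 323.8 eq × 50 g/eq = 16,190 g.
(b) Rise: 16,190 g / 1,170,000 L × 1000 = 13.84 mg/L.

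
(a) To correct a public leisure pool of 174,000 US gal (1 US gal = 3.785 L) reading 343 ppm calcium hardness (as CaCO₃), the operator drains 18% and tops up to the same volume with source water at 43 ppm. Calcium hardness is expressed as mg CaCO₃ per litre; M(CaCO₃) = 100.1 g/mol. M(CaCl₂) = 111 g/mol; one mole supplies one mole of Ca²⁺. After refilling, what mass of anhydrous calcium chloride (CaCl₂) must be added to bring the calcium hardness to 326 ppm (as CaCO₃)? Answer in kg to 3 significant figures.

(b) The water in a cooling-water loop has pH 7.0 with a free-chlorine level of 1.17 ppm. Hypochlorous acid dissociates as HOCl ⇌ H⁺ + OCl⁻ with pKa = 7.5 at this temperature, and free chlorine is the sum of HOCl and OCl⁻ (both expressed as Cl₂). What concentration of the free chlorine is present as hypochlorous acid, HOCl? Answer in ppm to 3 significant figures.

(a) Volume: 174,000 US gal × 3.785 L/gal = 658,590 L.
(a) After draining 18% and refilling: 343 × 0.82 + 43 × 0.18 = 289 ppm.
(a) Deficit to target: 326 − 289 = 37 mg/L.
(a) As CaCO₃: 37 mg/L × 658,590 L = 24,370 g; ÷ 100.1 = 243.4 mol Ca²⁺.
(a) Mass: 243.4 × 111 = 27,020 g.

(b) [OCl⁻]/[HOCl] = 10^(pH − pKa) = 10^(7.0 − 7.5) = 10^-0.50 = 0.3162.
(b) Fraction as HOCl = 1 / (1 + 0.3162) = 0.7597.
(b) HOCl = 0.7597 × 1.17 ppm = 0.8889 ppm.

(a) 27.0 kg; (b) 0.889 ppm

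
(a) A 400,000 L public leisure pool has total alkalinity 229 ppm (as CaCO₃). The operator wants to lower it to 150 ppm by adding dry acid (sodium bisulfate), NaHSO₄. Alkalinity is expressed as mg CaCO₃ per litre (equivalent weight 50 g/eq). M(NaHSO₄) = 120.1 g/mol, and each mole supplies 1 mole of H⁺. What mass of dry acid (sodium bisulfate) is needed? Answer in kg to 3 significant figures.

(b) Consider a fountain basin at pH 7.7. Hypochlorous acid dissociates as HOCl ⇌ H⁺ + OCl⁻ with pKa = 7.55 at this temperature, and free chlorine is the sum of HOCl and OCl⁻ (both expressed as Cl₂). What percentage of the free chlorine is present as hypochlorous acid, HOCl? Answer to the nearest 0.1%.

(a) Alkalinity to neutralize: (229 − 150) = 79 mg/L as CaCO₃ × 400,000 L = 31,600 g as CaCO₃.
(a) Equivalents of H⁺ required: 31,600 ÷ 50 g/eq = 632 eq = 632 mol NaHSO₄.
(a) Mass of NaHSO₄: 632 × 120.1 = 75,900 g.

(b) [OCl⁻]/[HOCl] = 10^(pH − pKa) = 10^(7.7 − 7.55) = 10^0.15 = 1.413.
(b) Fraction as HOCl = 1 / (1 + 1.413) = 0.4145.

(a) 75.9 kg; (b) 41.5%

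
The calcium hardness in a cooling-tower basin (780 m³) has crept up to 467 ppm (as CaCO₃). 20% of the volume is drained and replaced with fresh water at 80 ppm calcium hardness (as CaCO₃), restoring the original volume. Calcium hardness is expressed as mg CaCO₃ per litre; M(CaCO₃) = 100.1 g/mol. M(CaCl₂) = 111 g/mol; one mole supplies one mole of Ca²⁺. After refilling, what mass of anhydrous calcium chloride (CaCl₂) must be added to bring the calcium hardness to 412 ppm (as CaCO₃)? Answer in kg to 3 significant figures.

19.4 kg

Volume: 780 m³ = 780,000 L.
After draining 20% and refilling: 467 × 0.80 + 80 × 0.20 = 389.6 ppm.
Deficit to target: 412 − 389.6 = 22.4 mg/L.
As CaCO₃: 22.4 mg/L × 780,000 L = 17,470 g; ÷ 100.1 = 174.5 mol Ca²⁺.
Mass: 174.5 × 111 = 19,370 g.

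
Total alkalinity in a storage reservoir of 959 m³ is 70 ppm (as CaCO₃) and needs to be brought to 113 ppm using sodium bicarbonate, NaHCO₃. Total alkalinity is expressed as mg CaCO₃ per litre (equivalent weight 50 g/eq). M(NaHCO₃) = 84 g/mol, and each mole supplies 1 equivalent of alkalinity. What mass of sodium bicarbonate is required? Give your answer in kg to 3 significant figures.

69.3 kg

Volume: 959 m³ = 959,000 L.
Alkalinity to add: (113 − 70) = 43 mg/L as CaCO₃ × 959,000 L = 41,240 g as CaCO₃.
Equivalents: 41,240 g ÷ 50 g/eq = 824.7 eq.
NaHCO₃ supplies 1 eq per mole → 824.7 mol.
Mass: 824.7 mol × 84 g/mol = 69,280 g.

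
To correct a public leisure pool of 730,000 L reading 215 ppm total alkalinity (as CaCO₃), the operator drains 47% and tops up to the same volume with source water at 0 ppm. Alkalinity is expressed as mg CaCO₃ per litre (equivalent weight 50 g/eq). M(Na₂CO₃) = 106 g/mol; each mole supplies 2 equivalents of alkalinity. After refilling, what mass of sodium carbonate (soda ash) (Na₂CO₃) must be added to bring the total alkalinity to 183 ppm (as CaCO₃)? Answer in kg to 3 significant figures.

53.4 kg

After draining 47% and refilling: 215 × 0.53 + 0 × 0.47 = 113.95 ppm.
Deficit to target: 183 − 113.95 = 69.05 mg/L.
As CaCO₃: 69.05 mg/L × 730,000 L = 50,410 g; ÷ 50 g/eq ÷ 2 = 504.1 mol Na₂CO₃.
Mass: 504.1 × 106 = 53,430 g.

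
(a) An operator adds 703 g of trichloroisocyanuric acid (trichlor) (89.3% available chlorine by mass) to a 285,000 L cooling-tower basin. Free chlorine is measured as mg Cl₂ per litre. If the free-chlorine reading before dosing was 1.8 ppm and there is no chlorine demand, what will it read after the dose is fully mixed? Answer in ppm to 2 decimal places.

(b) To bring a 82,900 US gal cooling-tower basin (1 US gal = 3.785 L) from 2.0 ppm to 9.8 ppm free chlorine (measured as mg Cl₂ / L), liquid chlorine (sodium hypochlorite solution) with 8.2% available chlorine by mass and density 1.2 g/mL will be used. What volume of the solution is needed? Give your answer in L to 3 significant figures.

(a) 4.00 ppm; (b) 24.9 L

(a) Available chlorine delivered: 703 g × 0.893 = 627.8 g as Cl₂.
(a) Concentration rise: 627.8 g / 285,000 L = 2.203 mg/L = 2.20 ppm.
(a) Final FC: 1.8 + 2.20 = 4.00 ppm.

(b) Volume: 82,900 US gal × 3.785 L/gal = 313,776 L.
(b) Chlorine deficit: 9.8 − 2.0 = 7.8 ppm = 7.8 mg/L as Cl₂.
(b) Cl₂ equivalent needed: 7.8 mg/L × 313,776 L = 2,447,000 mg = 2447 g.
(b) Product at 8.2% available chlorine: 2447 / 0.082 = 29,850 g.
(b) Volume at density 1.2 g/mL: 29,850 g ÷ 1.2 g/mL = 24,870 mL.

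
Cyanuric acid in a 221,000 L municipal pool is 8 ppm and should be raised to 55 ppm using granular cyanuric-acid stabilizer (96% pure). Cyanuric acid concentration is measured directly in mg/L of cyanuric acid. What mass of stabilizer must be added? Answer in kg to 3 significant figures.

10.8 kg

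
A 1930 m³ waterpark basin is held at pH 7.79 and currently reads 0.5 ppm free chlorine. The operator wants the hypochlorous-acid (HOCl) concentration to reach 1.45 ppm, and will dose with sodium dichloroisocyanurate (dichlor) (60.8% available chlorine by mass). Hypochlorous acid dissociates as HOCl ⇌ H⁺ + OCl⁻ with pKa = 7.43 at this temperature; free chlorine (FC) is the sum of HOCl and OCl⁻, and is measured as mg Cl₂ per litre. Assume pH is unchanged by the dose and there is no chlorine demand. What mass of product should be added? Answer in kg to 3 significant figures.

13.6 kg

Volume: 1930 m³ = 1,930,000 L.
[OCl⁻]/[HOCl] = 10^(pH − pKa) = 10^(7.79 − 7.43) = 2.291; fraction as HOCl = 1/(1 + 2.291) = 0.3039.
Free chlorine required for 1.45 ppm HOCl: 1.45 / 0.3039 = 4.772 ppm.
FC to add: 4.772 − 0.5 = 4.272 mg/L as Cl₂.
Cl₂ equivalent: 4.272 mg/L × 1,930,000 L = 8244 g.
Product at 60.8% available Cl: 8244 / 0.608 = 13,560 g.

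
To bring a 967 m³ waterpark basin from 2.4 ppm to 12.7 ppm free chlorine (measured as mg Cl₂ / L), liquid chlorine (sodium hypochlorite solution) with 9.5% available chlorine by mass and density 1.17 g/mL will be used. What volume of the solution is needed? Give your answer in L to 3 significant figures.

Volume: 967 m³ = 967,000 L.
Chlorine deficit: 12.7 − 2.4 = 10.3 ppm = 10.3 mg/L as Cl₂.
Cl₂ equivalent needed: 10.3 mg/L × 967,000 L = 9,960,000 mg = 9960 g.
Product at 9.5% available chlorine: 9960 / 0.095 = 104,800 g.
Volume at density 1.17 g/mL: 104,800 g ÷ 1.17 g/mL = 89,610 mL.

89.6 L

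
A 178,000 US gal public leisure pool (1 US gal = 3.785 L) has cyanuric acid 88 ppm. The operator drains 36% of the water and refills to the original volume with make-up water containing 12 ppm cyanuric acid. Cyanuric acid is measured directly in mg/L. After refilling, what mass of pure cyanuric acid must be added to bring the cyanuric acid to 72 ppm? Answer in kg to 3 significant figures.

7.65 kg

Volume: 178,000 US gal × 3.785 L/gal = 673,730 L.
After draining 36% and refilling: 88 × 0.64 + 12 × 0.36 = 60.64 ppm.
Deficit to target: 72 − 60.64 = 11.36 mg/L.
Mass: 11.36 mg/L × 673,730 L = 7654 g cyanuric acid.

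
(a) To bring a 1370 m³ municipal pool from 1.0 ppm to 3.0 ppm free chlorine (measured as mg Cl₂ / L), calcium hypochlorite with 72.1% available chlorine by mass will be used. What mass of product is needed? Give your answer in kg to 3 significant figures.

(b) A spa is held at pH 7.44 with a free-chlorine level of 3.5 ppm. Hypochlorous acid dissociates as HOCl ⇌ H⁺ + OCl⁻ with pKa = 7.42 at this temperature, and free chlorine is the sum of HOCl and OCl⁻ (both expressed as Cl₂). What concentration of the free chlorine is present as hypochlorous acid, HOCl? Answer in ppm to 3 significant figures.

(a) 3.80 kg; (b) 1.71 ppm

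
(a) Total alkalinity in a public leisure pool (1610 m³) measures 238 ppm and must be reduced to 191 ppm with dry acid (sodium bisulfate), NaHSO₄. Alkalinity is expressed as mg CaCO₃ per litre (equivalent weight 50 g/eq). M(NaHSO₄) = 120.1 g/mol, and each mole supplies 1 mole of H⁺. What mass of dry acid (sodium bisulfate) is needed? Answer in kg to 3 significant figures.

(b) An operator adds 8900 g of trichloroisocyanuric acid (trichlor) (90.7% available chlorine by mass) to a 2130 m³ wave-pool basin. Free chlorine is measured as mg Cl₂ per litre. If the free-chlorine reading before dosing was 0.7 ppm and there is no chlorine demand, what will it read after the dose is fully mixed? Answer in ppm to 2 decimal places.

(a) Volume: 1610 m³ = 1,610,000 L.
(a) Alkalinity to neutralize: (238 − 191) = 47 mg/L as CaCO₃ × 1,610,000 L = 75,670 g as CaCO₃.
(a) Equivalents of H⁺ required: 75,670 ÷ 50 g/eq = 1513 eq = 1513 mol NaHSO₄.
(a) Mass of NaHSO₄: 1513 × 120.1 = 181,800 g.

(b) Volume: 2130 m³ = 2,130,000 L.
(b) Available chlorine delivered: 8900 g × 0.907 = 8072 g as Cl₂.
(b) Concentration rise: 8072 g / 2,130,000 L = 3.79 mg/L = 3.79 ppm.
(b) Final FC: 0.7 + 3.79 = 4.49 ppm.

(a) 182 kg; (b) 4.49 ppm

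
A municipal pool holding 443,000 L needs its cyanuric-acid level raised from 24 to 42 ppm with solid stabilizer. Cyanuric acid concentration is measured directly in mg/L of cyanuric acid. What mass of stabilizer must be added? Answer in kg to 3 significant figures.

7.97 kg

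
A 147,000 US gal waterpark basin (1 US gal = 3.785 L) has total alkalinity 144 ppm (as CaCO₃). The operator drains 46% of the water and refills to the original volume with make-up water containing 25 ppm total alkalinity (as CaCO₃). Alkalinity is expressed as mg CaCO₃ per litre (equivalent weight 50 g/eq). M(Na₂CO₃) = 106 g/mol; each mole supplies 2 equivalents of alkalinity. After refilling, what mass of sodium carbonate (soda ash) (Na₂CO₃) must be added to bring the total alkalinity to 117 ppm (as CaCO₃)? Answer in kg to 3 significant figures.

Volume: 147,000 US gal × 3.785 L/gal = 556,395 L.
After draining 46% and refilling: 144 × 0.54 + 25 × 0.46 = 89.26 ppm.
Deficit to target: 117 − 89.26 = 27.74 mg/L.
As CaCO₃: 27.74 mg/L × 556,395 L = 15,430 g; ÷ 50 g/eq ÷ 2 = 154.3 mol Na₂CO₃.
Mass: 154.3 × 106 = 16,360 g.

16.4 kg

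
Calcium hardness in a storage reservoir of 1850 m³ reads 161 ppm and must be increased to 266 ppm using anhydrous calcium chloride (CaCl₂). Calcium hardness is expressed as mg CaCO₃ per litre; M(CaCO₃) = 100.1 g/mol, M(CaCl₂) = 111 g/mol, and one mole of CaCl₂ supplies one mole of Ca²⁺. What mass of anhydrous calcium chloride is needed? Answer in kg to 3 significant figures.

Volume: 1850 m³ = 1,850,000 L.
Hardness to add: (266 − 161) = 105 mg/L as CaCO₃ × 1,850,000 L = 194,200 g as CaCO₃.
Moles of Ca²⁺ (1 mol Ca²⁺ ≡ 1 mol CaCO₃): 194,200 / 100.1 g/mol = 1941 mol.
Mass of CaCl₂: 1941 × 111 = 215,400 g.

215 kg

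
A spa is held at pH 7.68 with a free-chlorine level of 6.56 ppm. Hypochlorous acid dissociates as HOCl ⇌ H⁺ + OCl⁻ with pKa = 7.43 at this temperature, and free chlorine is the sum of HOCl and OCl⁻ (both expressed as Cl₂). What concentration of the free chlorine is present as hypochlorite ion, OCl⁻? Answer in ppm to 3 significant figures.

[OCl⁻]/[HOCl] = 10^(pH − pKa) = 10^(7.68 − 7.43) = 10^0.25 = 1.778.
Fraction as HOCl = 1 / (1 + 1.778) = 0.3599.
OCl⁻ = (1 − 0.3599) × 6.56 ppm = 4.199 ppm.

4.20 ppm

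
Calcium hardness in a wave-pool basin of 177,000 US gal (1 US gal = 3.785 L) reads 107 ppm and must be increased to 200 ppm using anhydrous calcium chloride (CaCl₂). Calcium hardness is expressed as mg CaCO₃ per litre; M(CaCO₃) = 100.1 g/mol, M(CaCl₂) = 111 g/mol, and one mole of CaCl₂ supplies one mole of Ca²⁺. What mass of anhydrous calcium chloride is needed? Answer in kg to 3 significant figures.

69.1 kg

Volume: 177,000 US gal × 3.785 L/gal = 669,945 L.
Hardness to add: (200 − 107) = 93 mg/L as CaCO₃ × 669,945 L = 62,300 g as CaCO₃.
Moles of Ca²⁺ (1 mol Ca²⁺ ≡ 1 mol CaCO₃): 62,300 / 100.1 g/mol = 622.4 mol.
Mass of CaCl₂: 622.4 × 111 = 69,090 g.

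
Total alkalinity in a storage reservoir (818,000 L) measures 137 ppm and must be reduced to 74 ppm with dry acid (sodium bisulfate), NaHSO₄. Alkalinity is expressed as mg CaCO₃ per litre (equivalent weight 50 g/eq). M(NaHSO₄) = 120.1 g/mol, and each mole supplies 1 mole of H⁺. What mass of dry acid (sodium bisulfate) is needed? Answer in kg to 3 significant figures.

Alkalinity to neutralize: (137 − 74) = 63 mg/L as CaCO₃ × 818,000 L = 51,530 g as CaCO₃.
Equivalents of H⁺ required: 51,530 ÷ 50 g/eq = 1031 eq = 1031 mol NaHSO₄.
Mass of NaHSO₄: 1031 × 120.1 = 123,800 g.

124 kg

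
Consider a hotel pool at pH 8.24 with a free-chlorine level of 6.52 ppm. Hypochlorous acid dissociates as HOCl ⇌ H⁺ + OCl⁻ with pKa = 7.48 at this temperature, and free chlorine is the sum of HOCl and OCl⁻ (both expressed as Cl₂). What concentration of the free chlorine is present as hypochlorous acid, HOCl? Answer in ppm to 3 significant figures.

[OCl⁻]/[HOCl] = 10^(pH − pKa) = 10^(8.24 − 7.48) = 10^0.76 = 5.754.
Fraction as HOCl = 1 / (1 + 5.754) = 0.1481.
HOCl = 0.1481 × 6.52 ppm = 0.9653 ppm.

0.965 ppm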